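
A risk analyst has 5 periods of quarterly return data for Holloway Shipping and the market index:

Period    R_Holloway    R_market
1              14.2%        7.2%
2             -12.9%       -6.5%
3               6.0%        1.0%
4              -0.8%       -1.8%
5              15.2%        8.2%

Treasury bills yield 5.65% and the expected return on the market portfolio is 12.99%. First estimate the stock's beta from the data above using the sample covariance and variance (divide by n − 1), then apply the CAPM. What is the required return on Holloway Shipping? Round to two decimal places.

19.28%

Mean R_i = (14.2 − 12.9 + 6.0 − 0.8 + 15.2) / 5 = 4.3400%
Mean R_m = (7.2 − 6.5 + 1.0 − 1.8 + 8.2) / 5 = 1.6200%
Σ(R_i − R̄_i)(R_m − R̄_m) = 283.0160  ⇒  Cov = 283.0160 / 4 = 70.7540
Σ(R_m − R̄_m)² = 152.4480  ⇒  Var(R_m) = 152.4480 / 4 = 38.1120
β = Cov / Var(R_m) = 70.7540 / 38.1120 = 1.8565
MRP = 12.99% − 5.65% = 7.34%
E(R) = R_f + β × MRP = 5.65% + 1.8565 × 7.34% = 19.28%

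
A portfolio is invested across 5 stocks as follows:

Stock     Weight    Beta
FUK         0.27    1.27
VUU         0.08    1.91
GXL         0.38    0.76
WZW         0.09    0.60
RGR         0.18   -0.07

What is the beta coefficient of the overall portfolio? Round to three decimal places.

0.826

β_P = Σ w_i β_i = 0.27×1.27 + 0.08×1.91 + 0.38×0.76 + 0.09×0.60 + 0.18×-0.07 = 0.8259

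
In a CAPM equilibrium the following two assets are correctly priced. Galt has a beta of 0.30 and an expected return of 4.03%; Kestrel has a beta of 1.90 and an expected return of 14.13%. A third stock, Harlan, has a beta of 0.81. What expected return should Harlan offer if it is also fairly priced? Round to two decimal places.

MRP (SML slope) = (14.13% − 4.03%) / (1.90 − 0.30) = 10.10% / 1.60 = 6.3125%
R_f (intercept) = 4.03% − 0.30 × 6.3125% = 2.1363%
E(R_Harlan) = R_f + β × MRP = 2.1363% + 0.81 × 6.3125% = 7.25%

7.25%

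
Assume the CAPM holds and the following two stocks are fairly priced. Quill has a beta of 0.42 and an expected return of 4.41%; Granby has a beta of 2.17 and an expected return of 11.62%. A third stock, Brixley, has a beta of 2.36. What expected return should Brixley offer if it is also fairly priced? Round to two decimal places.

MRP (SML slope) = (11.62% − 4.41%) / (2.17 − 0.42) = 7.21% / 1.75 = 4.1200%
R_f (intercept) = 4.41% − 0.42 × 4.1200% = 2.6796%
E(R_Brixley) = R_f + β × MRP = 2.6796% + 2.36 × 4.1200% = 12.40%

12.40%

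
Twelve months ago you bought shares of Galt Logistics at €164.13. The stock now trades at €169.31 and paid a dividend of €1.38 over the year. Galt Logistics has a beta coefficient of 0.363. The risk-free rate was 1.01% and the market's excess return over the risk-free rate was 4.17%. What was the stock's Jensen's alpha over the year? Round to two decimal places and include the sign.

Realised HPR = (P1 + D1 − P0) / P0 = (169.31 + 1.38 − 164.13) / 164.13 = 6.56 / 164.13 = 3.9968%
CAPM required = R_f + β·MRP = 1.01% + 0.363 × 4.17% = 2.52371%
α = realised − required = 3.9968% − 2.52371% = +1.47%

+1.47%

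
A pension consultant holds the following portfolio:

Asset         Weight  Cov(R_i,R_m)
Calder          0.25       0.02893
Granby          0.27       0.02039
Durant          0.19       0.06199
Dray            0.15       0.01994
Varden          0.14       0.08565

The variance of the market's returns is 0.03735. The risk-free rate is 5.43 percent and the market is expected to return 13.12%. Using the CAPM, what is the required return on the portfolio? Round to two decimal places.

β_Calder = 0.02893 / 0.03735 = 0.7746
β_Granby = 0.02039 / 0.03735 = 0.5459
β_Durant = 0.06199 / 0.03735 = 1.6597
β_Dray = 0.01994 / 0.03735 = 0.5339
β_Varden = 0.08565 / 0.03735 = 2.2932
β_P = Σ w_i β_i = 0.25×0.7746 + 0.27×0.5459 + 0.19×1.6597 + 0.15×0.5339 + 0.14×2.2932 = 1.0575
MRP = 13.12% − 5.43% = 7.69%
E(R_P) = R_f + β_P × MRP = 5.43% + 1.0575 × 7.69% = 13.56%

13.56%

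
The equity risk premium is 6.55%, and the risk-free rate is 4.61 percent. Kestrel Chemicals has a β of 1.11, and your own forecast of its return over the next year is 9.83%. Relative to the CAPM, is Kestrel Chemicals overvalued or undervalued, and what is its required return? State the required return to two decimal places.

Required return = R_f + β·MRP = 4.61% + 1.11 × 6.55% = 11.88%
Forecast 9.83% < required 11.88% → the stock plots below the SML → overvalued.

Overvalued; required return 11.88%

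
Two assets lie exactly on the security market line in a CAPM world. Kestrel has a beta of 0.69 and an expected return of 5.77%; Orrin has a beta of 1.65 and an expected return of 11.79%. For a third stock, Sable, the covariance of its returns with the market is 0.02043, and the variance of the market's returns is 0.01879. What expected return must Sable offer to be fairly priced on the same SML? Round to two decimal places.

MRP = (11.79% − 5.77%) / (1.65 − 0.69) = 6.2708%
R_f = 5.77% − 0.69 × 6.2708% = 1.4431%
β_Sable = Cov / Var(R_m) = 0.02043 / 0.01879 = 1.0873
E(R_Sable) = R_f + β × MRP = 1.4431% + 1.0873 × 6.2708% = 8.26%

8.26%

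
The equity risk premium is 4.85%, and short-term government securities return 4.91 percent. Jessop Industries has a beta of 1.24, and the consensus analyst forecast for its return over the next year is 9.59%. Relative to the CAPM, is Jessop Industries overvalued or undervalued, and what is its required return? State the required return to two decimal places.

Overvalued; required return 10.92%

Required return = R_f + β·MRP = 4.91% + 1.24 × 4.85% = 10.92%
Forecast 9.59% < required 10.92% → the stock plots below the SML → overvalued.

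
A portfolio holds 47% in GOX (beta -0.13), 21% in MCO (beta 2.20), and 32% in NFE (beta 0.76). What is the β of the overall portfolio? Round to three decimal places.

0.644

β_P = Σ w_i β_i = 0.47×-0.13 + 0.21×2.20 + 0.32×0.76 = 0.6441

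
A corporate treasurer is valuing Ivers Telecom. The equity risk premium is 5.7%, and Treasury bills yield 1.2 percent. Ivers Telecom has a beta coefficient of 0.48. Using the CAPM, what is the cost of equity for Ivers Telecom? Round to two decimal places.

E(R) = R_f + β × MRP = 1.2% + 0.48 × 5.7% = 3.94%

3.94%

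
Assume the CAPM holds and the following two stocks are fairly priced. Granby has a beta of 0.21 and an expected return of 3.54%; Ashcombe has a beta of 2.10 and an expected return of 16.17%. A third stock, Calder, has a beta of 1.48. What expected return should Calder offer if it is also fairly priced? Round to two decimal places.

12.03%

MRP (SML slope) = (16.17% − 3.54%) / (2.10 − 0.21) = 12.63% / 1.89 = 6.6825%
R_f (intercept) = 3.54% − 0.21 × 6.6825% = 2.1367%
E(R_Calder) = R_f + β × MRP = 2.1367% + 1.48 × 6.6825% = 12.03%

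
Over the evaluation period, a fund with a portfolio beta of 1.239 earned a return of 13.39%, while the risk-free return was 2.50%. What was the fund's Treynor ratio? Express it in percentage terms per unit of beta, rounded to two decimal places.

8.79%

Treynor = (R_P − R_f) / β_P = (13.39% − 2.50%) / 1.2390 = 10.89% / 1.2390 = 8.79%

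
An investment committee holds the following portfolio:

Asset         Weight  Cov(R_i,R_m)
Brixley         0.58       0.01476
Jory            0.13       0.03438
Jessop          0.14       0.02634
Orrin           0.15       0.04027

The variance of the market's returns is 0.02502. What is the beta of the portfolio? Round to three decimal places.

0.910

β_Brixley = 0.01476 / 0.02502 = 0.5899
β_Jory = 0.03438 / 0.02502 = 1.3741
β_Jessop = 0.02634 / 0.02502 = 1.0528
β_Orrin = 0.04027 / 0.02502 = 1.6095
β_P = Σ w_i β_i = 0.58×0.5899 + 0.13×1.3741 + 0.14×1.0528 + 0.15×1.6095 = 0.9096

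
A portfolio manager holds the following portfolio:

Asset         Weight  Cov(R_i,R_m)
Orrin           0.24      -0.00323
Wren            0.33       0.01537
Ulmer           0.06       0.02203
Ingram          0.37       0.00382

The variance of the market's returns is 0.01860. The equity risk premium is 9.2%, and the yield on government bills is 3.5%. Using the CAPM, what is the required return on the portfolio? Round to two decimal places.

6.98%

β_Orrin = -0.00323 / 0.01860 = -0.1737
β_Wren = 0.01537 / 0.01860 = 0.8263
β_Ulmer = 0.02203 / 0.01860 = 1.1844
β_Ingram = 0.00382 / 0.01860 = 0.2054
β_P = Σ w_i β_i = 0.24×-0.1737 + 0.33×0.8263 + 0.06×1.1844 + 0.37×0.2054 = 0.3781
E(R_P) = R_f + β_P × MRP = 3.5% + 0.3781 × 9.2% = 6.98%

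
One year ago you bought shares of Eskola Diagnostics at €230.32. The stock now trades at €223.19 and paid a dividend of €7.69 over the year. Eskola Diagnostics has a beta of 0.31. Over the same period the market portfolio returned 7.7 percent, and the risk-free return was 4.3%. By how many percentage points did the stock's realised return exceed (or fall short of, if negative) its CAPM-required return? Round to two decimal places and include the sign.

-5.11%

Realised HPR = (P1 + D1 − P0) / P0 = (223.19 + 7.69 − 230.32) / 230.32 = 0.56 / 230.32 = 0.2431%
MRP = 7.7% − 4.3% = 3.40%
CAPM required = R_f + β·MRP = 4.3% + 0.31 × 3.4% = 5.3540%
α = realised − required = 0.2431% − 5.3540% = -5.11%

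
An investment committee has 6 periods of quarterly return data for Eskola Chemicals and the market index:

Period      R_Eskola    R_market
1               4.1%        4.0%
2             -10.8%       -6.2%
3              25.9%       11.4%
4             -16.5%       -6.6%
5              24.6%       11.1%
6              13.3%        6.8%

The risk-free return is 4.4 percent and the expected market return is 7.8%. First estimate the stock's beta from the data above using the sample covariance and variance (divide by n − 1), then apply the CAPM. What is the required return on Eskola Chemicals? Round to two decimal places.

Mean R_i = (4.1 − 10.8 + 25.9 − 16.5 + 24.6 + 13.3) / 6 = 6.7667%
Mean R_m = (4.0 − 6.2 + 11.4 − 6.6 + 11.1 + 6.8) / 6 = 3.4167%
Σ(R_i − R̄_i)(R_m − R̄_m) = 712.3033  ⇒  Cov = 712.3033 / 5 = 142.4607
Σ(R_m − R̄_m)² = 327.3683  ⇒  Var(R_m) = 327.3683 / 5 = 65.4737
β = Cov / Var(R_m) = 142.4607 / 65.4737 = 2.1758
MRP = 7.8% − 4.4% = 3.40%
E(R) = R_f + β × MRP = 4.4% + 2.1758 × 3.4% = 11.80%

11.80%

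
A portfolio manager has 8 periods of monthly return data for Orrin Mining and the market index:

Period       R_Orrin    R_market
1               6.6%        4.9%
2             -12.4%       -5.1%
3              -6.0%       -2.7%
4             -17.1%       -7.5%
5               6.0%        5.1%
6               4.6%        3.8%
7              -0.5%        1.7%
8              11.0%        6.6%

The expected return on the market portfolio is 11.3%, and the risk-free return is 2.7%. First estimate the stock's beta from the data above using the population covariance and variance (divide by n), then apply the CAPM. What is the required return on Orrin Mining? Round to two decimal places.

Mean R_i = (6.6 − 12.4 − 6.0 − 17.1 + 6.0 + 4.6 − 0.5 + 11.0) / 8 = -0.9750%
Mean R_m = (4.9 − 5.1 − 2.7 − 7.5 + 5.1 + 3.8 + 1.7 + 6.6) / 8 = 0.8500%
Σ(R_i − R̄_i)(R_m − R̄_m) = 366.4900  ⇒  Cov = 366.4900 / 8 = 45.8113
Σ(R_m − R̄_m)² = 194.6800  ⇒  Var(R_m) = 194.6800 / 8 = 24.3350
β = Cov / Var(R_m) = 45.8113 / 24.3350 = 1.8825
MRP = 11.3% − 2.7% = 8.60%
E(R) = R_f + β × MRP = 2.7% + 1.8825 × 8.6% = 18.89%

18.89%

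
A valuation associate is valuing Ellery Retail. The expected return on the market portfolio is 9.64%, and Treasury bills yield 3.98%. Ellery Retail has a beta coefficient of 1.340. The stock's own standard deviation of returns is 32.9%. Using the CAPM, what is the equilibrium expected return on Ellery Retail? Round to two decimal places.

Market risk premium = E(R_m) − R_f = 9.64% − 3.98% = 5.66%
E(R) = R_f + β × MRP = 3.98% + 1.340 × 5.66% = 11.56%

11.56%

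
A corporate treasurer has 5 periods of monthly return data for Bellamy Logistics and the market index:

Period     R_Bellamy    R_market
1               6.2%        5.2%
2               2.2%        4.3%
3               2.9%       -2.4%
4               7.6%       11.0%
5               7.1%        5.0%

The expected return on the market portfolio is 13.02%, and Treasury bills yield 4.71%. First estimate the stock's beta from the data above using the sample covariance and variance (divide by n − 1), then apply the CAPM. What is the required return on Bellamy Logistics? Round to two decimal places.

Mean R_i = (6.2 + 2.2 + 2.9 + 7.6 + 7.1) / 5 = 5.2000%
Mean R_m = (5.2 + 4.3 − 2.4 + 11.0 + 5.0) / 5 = 4.6200%
Σ(R_i − R̄_i)(R_m − R̄_m) = 33.7200  ⇒  Cov = 33.7200 / 4 = 8.4300
Σ(R_m − R̄_m)² = 90.5680  ⇒  Var(R_m) = 90.5680 / 4 = 22.6420
β = Cov / Var(R_m) = 8.4300 / 22.6420 = 0.3723
MRP = 13.02% − 4.71% = 8.31%
E(R) = R_f + β × MRP = 4.71% + 0.3723 × 8.31% = 7.80%

7.80%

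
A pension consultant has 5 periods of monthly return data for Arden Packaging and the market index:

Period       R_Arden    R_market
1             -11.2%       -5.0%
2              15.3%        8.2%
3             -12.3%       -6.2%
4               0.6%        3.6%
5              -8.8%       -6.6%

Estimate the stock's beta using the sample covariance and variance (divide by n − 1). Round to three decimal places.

Mean R_i = (-11.2 + 15.3 − 12.3 + 0.6 − 8.8) / 5 = -3.2800%
Mean R_m = (-5.0 + 8.2 − 6.2 + 3.6 − 6.6) / 5 = -1.2000%
Σ(R_i − R̄_i)(R_m − R̄_m) = 298.2800  ⇒  Cov = 298.2800 / 4 = 74.5700
Σ(R_m − R̄_m)² = 180.0000  ⇒  Var(R_m) = 180.0000 / 4 = 45.0000
β = Cov / Var(R_m) = 74.5700 / 45.0000 = 1.6571

1.657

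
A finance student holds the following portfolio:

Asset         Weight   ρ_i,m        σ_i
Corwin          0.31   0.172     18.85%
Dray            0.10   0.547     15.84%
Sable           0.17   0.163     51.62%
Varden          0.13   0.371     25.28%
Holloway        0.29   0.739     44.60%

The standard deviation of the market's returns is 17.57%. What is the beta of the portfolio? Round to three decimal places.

0.801

β_Corwin = 0.172 × 18.85% / 17.57% = 0.1845
β_Dray = 0.547 × 15.84% / 17.57% = 0.4931
β_Sable = 0.163 × 51.62% / 17.57% = 0.4789
β_Varden = 0.371 × 25.28% / 17.57% = 0.5338
β_Holloway = 0.739 × 44.60% / 17.57% = 1.8759
β_P = Σ w_i β_i = 0.31×0.1845 + 0.10×0.4931 + 0.17×0.4789 + 0.13×0.5338 + 0.29×1.8759 = 0.8013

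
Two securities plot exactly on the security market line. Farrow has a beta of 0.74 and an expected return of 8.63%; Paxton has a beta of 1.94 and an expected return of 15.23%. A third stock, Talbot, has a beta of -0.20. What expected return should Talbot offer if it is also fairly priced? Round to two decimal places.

3.46%

MRP (SML slope) = (15.23% − 8.63%) / (1.94 − 0.74) = 6.60% / 1.20 = 5.5000%
R_f (intercept) = 8.63% − 0.74 × 5.5000% = 4.5600%
E(R_Talbot) = R_f + β × MRP = 4.5600% + -0.20 × 5.5000% = 3.46%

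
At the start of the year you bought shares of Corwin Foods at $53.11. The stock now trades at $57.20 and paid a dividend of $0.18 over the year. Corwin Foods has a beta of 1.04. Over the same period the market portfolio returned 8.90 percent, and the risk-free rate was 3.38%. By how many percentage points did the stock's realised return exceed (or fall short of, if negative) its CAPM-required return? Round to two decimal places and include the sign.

Realised HPR = (P1 + D1 − P0) / P0 = (57.20 + 0.18 − 53.11) / 53.11 = 4.27 / 53.11 = 8.0399%
MRP = 8.90% − 3.38% = 5.52%
CAPM required = R_f + β·MRP = 3.38% + 1.04 × 5.52% = 9.1208%
α = realised − required = 8.0399% − 9.1208% = -1.08%

-1.08%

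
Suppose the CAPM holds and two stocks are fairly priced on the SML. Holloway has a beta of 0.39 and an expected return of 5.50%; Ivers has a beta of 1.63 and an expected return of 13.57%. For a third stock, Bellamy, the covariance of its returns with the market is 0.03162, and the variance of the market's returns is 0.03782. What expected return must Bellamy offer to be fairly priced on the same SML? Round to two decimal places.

8.40%

MRP = (13.57% − 5.50%) / (1.63 − 0.39) = 6.5081%
R_f = 5.50% − 0.39 × 6.5081% = 2.9618%
β_Bellamy = Cov / Var(R_m) = 0.03162 / 0.03782 = 0.8361
E(R_Bellamy) = R_f + β × MRP = 2.9618% + 0.8361 × 6.5081% = 8.40%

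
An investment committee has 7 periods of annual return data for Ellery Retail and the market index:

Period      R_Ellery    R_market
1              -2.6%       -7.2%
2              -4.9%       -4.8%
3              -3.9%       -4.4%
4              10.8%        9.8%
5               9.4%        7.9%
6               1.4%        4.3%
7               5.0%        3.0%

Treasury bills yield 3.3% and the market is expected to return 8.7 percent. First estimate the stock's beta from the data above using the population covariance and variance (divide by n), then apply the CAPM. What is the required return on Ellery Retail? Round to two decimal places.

8.14%

Mean R_i = (-2.6 − 4.9 − 3.9 + 10.8 + 9.4 + 1.4 + 5.0) / 7 = 2.1714%
Mean R_m = (-7.2 − 4.8 − 4.4 + 9.8 + 7.9 + 4.3 + 3.0) / 7 = 1.2286%
Σ(R_i − R̄_i)(R_m − R̄_m) = 241.8457  ⇒  Cov = 241.8457 / 7 = 34.5494
Σ(R_m − R̄_m)² = 269.6143  ⇒  Var(R_m) = 269.6143 / 7 = 38.5163
β = Cov / Var(R_m) = 34.5494 / 38.5163 = 0.8970
MRP = 8.7% − 3.3% = 5.40%
E(R) = R_f + β × MRP = 3.3% + 0.8970 × 5.4% = 8.14%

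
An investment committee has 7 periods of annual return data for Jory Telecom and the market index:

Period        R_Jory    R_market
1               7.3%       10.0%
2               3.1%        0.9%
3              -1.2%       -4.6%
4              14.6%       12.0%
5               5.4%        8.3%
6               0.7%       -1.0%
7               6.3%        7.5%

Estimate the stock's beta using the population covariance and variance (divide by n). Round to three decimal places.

0.750

Mean R_i = (7.3 + 3.1 − 1.2 + 14.6 + 5.4 + 0.7 + 6.3) / 7 = 5.1714%
Mean R_m = (10.0 + 0.9 − 4.6 + 12.0 + 8.3 − 1.0 + 7.5) / 7 = 4.7286%
Σ(R_i − R̄_i)(R_m − R̄_m) = 176.7057  ⇒  Cov = 176.7057 / 7 = 25.2437
Σ(R_m − R̄_m)² = 235.5943  ⇒  Var(R_m) = 235.5943 / 7 = 33.6563
β = Cov / Var(R_m) = 25.2437 / 33.6563 = 0.7500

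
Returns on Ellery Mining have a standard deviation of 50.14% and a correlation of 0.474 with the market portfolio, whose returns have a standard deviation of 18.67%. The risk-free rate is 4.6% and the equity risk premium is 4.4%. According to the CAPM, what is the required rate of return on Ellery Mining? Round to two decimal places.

10.20%

β = ρ × σ_i / σ_m = 0.474 × 50.14% / 18.67% = 1.2730
E(R) = 4.6% + 1.2730 × 4.4% = 10.20%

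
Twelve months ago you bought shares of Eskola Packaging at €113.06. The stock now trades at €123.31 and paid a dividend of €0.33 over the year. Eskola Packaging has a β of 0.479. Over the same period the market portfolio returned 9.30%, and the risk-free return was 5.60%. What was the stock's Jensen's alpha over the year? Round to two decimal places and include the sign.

+1.99%

Realised HPR = (P1 + D1 − P0) / P0 = (123.31 + 0.33 − 113.06) / 113.06 = 10.58 / 113.06 = 9.3579%
MRP = 9.30% − 5.60% = 3.70%
CAPM required = R_f + β·MRP = 5.60% + 0.479 × 3.70% = 7.37230%
α = realised − required = 9.3579% − 7.37230% = +1.99%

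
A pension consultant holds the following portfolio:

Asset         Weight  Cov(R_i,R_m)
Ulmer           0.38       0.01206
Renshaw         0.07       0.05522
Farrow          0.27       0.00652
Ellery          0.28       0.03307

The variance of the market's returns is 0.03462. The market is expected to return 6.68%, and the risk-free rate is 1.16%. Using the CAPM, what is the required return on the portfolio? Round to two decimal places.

β_Ulmer = 0.01206 / 0.03462 = 0.3484
β_Renshaw = 0.05522 / 0.03462 = 1.5950
β_Farrow = 0.00652 / 0.03462 = 0.1883
β_Ellery = 0.03307 / 0.03462 = 0.9552
β_P = Σ w_i β_i = 0.38×0.3484 + 0.07×1.5950 + 0.27×0.1883 + 0.28×0.9552 = 0.5623
MRP = 6.68% − 1.16% = 5.52%
E(R_P) = R_f + β_P × MRP = 1.16% + 0.5623 × 5.52% = 4.26%

4.26%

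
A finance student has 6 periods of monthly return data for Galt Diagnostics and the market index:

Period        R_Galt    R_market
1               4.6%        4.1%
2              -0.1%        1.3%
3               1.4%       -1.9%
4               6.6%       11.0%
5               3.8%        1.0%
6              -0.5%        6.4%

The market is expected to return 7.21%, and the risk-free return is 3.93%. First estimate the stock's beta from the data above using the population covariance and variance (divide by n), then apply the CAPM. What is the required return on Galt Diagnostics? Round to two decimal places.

Mean R_i = (4.6 − 0.1 + 1.4 + 6.6 + 3.8 − 0.5) / 6 = 2.6333%
Mean R_m = (4.1 + 1.3 − 1.9 + 11.0 + 1.0 + 6.4) / 6 = 3.6500%
Σ(R_i − R̄_i)(R_m − R̄_m) = 31.6000  ⇒  Cov = 31.6000 / 6 = 5.2667
Σ(R_m − R̄_m)² = 105.1350  ⇒  Var(R_m) = 105.1350 / 6 = 17.5225
β = Cov / Var(R_m) = 5.2667 / 17.5225 = 0.3006
MRP = 7.21% − 3.93% = 3.28%
E(R) = R_f + β × MRP = 3.93% + 0.3006 × 3.28% = 4.92%

4.92%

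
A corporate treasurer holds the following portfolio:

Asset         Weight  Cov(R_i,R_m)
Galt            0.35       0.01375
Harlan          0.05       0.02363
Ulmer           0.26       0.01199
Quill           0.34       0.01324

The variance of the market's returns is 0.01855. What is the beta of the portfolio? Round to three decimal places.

β_Galt = 0.01375 / 0.01855 = 0.7412
β_Harlan = 0.02363 / 0.01855 = 1.2739
β_Ulmer = 0.01199 / 0.01855 = 0.6464
β_Quill = 0.01324 / 0.01855 = 0.7137
β_P = Σ w_i β_i = 0.35×0.7412 + 0.05×1.2739 + 0.26×0.6464 + 0.34×0.7137 = 0.7338

0.734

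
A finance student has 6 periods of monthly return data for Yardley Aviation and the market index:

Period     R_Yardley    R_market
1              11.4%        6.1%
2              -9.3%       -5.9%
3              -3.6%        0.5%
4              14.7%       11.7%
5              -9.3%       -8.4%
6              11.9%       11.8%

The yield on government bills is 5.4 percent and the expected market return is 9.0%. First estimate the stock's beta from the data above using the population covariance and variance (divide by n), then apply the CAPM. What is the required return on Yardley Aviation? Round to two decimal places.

Mean R_i = (11.4 − 9.3 − 3.6 + 14.7 − 9.3 + 11.9) / 6 = 2.6333%
Mean R_m = (6.1 − 5.9 + 0.5 + 11.7 − 8.4 + 11.8) / 6 = 2.6333%
Σ(R_i − R̄_i)(R_m − R̄_m) = 471.5333  ⇒  Cov = 471.5333 / 6 = 78.5889
Σ(R_m − R̄_m)² = 377.3533  ⇒  Var(R_m) = 377.3533 / 6 = 62.8922
β = Cov / Var(R_m) = 78.5889 / 62.8922 = 1.2496
MRP = 9.0% − 5.4% = 3.60%
E(R) = R_f + β × MRP = 5.4% + 1.2496 × 3.6% = 9.90%

9.90%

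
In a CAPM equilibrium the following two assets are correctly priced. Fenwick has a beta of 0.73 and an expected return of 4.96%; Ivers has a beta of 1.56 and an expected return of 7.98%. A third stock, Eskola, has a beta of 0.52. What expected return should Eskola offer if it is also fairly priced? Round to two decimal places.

MRP (SML slope) = (7.98% − 4.96%) / (1.56 − 0.73) = 3.02% / 0.83 = 3.6386%
R_f (intercept) = 4.96% − 0.73 × 3.6386% = 2.3038%
E(R_Eskola) = R_f + β × MRP = 2.3038% + 0.52 × 3.6386% = 4.20%

4.20%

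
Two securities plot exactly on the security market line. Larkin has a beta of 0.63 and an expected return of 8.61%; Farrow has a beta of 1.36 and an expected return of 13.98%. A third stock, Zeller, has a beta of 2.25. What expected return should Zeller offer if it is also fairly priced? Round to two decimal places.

MRP (SML slope) = (13.98% − 8.61%) / (1.36 − 0.63) = 5.37% / 0.73 = 7.3562%
R_f (intercept) = 8.61% − 0.63 × 7.3562% = 3.9756%
E(R_Zeller) = R_f + β × MRP = 3.9756% + 2.25 × 7.3562% = 20.53%

20.53%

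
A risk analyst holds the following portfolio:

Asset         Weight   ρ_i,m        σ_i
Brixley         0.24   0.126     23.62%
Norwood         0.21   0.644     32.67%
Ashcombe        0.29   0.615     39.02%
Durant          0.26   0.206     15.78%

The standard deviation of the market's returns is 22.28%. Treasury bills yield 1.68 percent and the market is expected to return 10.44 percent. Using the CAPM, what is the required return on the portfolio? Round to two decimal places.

6.77%

β_Brixley = 0.126 × 23.62% / 22.28% = 0.1336
β_Norwood = 0.644 × 32.67% / 22.28% = 0.9443
β_Ashcombe = 0.615 × 39.02% / 22.28% = 1.0771
β_Durant = 0.206 × 15.78% / 22.28% = 0.1459
β_P = Σ w_i β_i = 0.24×0.1336 + 0.21×0.9443 + 0.29×1.0771 + 0.26×0.1459 = 0.5807
MRP = 10.44% − 1.68% = 8.76%
E(R_P) = R_f + β_P × MRP = 1.68% + 0.5807 × 8.76% = 6.77%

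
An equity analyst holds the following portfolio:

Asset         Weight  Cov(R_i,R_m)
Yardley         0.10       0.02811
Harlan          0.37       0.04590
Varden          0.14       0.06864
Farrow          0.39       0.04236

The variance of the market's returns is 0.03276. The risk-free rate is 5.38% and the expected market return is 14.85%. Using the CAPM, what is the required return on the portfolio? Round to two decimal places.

β_Yardley = 0.02811 / 0.03276 = 0.8581
β_Harlan = 0.04590 / 0.03276 = 1.4011
β_Varden = 0.06864 / 0.03276 = 2.0952
β_Farrow = 0.04236 / 0.03276 = 1.2930
β_P = Σ w_i β_i = 0.10×0.8581 + 0.37×1.4011 + 0.14×2.0952 + 0.39×1.2930 = 1.4018
MRP = 14.85% − 5.38% = 9.47%
E(R_P) = R_f + β_P × MRP = 5.38% + 1.4018 × 9.47% = 18.66%

18.66%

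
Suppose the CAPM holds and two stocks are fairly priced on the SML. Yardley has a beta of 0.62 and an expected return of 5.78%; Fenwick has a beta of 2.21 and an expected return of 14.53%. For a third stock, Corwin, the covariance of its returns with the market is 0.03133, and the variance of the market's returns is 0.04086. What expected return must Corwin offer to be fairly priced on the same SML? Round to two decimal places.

MRP = (14.53% − 5.78%) / (2.21 − 0.62) = 5.5031%
R_f = 5.78% − 0.62 × 5.5031% = 2.3681%
β_Corwin = Cov / Var(R_m) = 0.03133 / 0.04086 = 0.7668
E(R_Corwin) = R_f + β × MRP = 2.3681% + 0.7668 × 5.5031% = 6.59%

6.59%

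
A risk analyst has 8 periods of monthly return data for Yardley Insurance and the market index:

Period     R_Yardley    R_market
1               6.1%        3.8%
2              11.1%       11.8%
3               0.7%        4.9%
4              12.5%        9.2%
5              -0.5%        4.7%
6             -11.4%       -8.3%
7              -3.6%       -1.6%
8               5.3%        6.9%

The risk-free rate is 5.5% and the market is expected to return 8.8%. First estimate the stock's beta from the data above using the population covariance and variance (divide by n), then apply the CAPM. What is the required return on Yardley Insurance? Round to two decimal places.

Mean R_i = (6.1 + 11.1 + 0.7 + 12.5 − 0.5 − 11.4 − 3.6 + 5.3) / 8 = 2.5250%
Mean R_m = (3.8 + 11.8 + 4.9 + 9.2 + 4.7 − 8.3 − 1.6 + 6.9) / 8 = 3.9250%
Σ(R_i − R̄_i)(R_m − R̄_m) = 327.9050  ⇒  Cov = 327.9050 / 8 = 40.9881
Σ(R_m − R̄_m)² = 280.2350  ⇒  Var(R_m) = 280.2350 / 8 = 35.0294
β = Cov / Var(R_m) = 40.9881 / 35.0294 = 1.1701
MRP = 8.8% − 5.5% = 3.30%
E(R) = R_f + β × MRP = 5.5% + 1.1701 × 3.3% = 9.36%

9.36%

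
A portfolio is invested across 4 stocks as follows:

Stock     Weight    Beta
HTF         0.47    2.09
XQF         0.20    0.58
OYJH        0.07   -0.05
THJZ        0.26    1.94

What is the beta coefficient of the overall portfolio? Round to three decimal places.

β_P = Σ w_i β_i = 0.47×2.09 + 0.20×0.58 + 0.07×-0.05 + 0.26×1.94 = 1.5992

1.599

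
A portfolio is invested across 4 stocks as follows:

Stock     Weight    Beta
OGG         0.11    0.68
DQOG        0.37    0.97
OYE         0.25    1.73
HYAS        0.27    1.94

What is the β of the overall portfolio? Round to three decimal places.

β_P = Σ w_i β_i = 0.11×0.68 + 0.37×0.97 + 0.25×1.73 + 0.27×1.94 = 1.3900

1.390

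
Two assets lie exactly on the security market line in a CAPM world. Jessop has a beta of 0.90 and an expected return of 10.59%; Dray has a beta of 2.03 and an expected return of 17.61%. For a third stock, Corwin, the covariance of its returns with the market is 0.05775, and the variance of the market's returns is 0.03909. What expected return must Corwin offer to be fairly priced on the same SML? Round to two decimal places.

14.18%

MRP = (17.61% − 10.59%) / (2.03 − 0.90) = 6.2124%
R_f = 10.59% − 0.90 × 6.2124% = 4.9988%
β_Corwin = Cov / Var(R_m) = 0.05775 / 0.03909 = 1.4774
E(R_Corwin) = R_f + β × MRP = 4.9988% + 1.4774 × 6.2124% = 14.18%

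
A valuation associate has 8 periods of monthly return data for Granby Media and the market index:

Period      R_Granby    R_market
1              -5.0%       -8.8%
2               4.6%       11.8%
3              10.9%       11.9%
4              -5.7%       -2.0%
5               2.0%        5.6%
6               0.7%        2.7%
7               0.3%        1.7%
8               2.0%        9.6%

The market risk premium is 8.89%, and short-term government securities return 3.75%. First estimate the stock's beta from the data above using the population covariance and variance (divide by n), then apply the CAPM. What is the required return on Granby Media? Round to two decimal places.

Mean R_i = (-5.0 + 4.6 + 10.9 − 5.7 + 2.0 + 0.7 + 0.3 + 2.0) / 8 = 1.2250%
Mean R_m = (-8.8 + 11.8 + 11.9 − 2.0 + 5.6 + 2.7 + 1.7 + 9.6) / 8 = 4.0625%
Σ(R_i − R̄_i)(R_m − R̄_m) = 232.3775  ⇒  Cov = 232.3775 / 8 = 29.0472
Σ(R_m − R̄_m)² = 363.9588  ⇒  Var(R_m) = 363.9588 / 8 = 45.4949
β = Cov / Var(R_m) = 29.0472 / 45.4949 = 0.6385
E(R) = R_f + β × MRP = 3.75% + 0.6385 × 8.89% = 9.43%

9.43%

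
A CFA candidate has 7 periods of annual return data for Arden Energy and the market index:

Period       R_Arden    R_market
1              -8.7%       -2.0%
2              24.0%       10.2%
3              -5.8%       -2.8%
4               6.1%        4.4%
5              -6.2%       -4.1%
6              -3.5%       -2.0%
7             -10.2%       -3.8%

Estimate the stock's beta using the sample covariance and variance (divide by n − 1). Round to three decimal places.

Mean R_i = (-8.7 + 24.0 − 5.8 + 6.1 − 6.2 − 3.5 − 10.2) / 7 = -0.6143%
Mean R_m = (-2.0 + 10.2 − 2.8 + 4.4 − 4.1 − 2.0 − 3.8) / 7 = -0.0143%
Σ(R_i − R̄_i)(R_m − R̄_m) = 376.3986  ⇒  Cov = 376.3986 / 6 = 62.7331
Σ(R_m − R̄_m)² = 170.4886  ⇒  Var(R_m) = 170.4886 / 6 = 28.4148
β = Cov / Var(R_m) = 62.7331 / 28.4148 = 2.2078

2.208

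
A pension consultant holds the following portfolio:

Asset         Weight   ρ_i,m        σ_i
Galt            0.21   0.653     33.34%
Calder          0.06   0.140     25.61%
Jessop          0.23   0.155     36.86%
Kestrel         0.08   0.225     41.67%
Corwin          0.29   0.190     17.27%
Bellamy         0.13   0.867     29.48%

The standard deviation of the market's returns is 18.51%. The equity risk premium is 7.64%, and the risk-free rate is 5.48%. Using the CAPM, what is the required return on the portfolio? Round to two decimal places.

β_Galt = 0.653 × 33.34% / 18.51% = 1.1762
β_Calder = 0.140 × 25.61% / 18.51% = 0.1937
β_Jessop = 0.155 × 36.86% / 18.51% = 0.3087
β_Kestrel = 0.225 × 41.67% / 18.51% = 0.5065
β_Corwin = 0.190 × 17.27% / 18.51% = 0.1773
β_Bellamy = 0.867 × 29.48% / 18.51% = 1.3808
β_P = Σ w_i β_i = 0.21×1.1762 + 0.06×0.1937 + 0.23×0.3087 + 0.08×0.5065 + 0.29×0.1773 + 0.13×1.3808 = 0.6011
E(R_P) = R_f + β_P × MRP = 5.48% + 0.6011 × 7.64% = 10.07%

10.07%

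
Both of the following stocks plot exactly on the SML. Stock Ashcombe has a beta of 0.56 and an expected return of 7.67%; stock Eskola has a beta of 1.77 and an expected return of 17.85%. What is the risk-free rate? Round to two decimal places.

2.96%

Both satisfy E(R) = R_f + β·MRP, so the slope of the SML is
MRP = (17.85% − 7.67%) / (1.77 − 0.56) = 10.18% / 1.21 = 8.4132%
R_f = E(R_Ashcombe) − β_Ashcombe·MRP = 7.67% − 0.56 × 8.4132% = 2.9586%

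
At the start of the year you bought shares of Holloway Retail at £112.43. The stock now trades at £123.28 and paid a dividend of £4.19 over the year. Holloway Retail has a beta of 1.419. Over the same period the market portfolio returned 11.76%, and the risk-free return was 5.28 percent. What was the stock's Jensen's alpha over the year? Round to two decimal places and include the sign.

-1.10%

Realised HPR = (P1 + D1 − P0) / P0 = (123.28 + 4.19 − 112.43) / 112.43 = 15.04 / 112.43 = 13.3772%
MRP = 11.76% − 5.28% = 6.48%
CAPM required = R_f + β·MRP = 5.28% + 1.419 × 6.48% = 14.47512%
α = realised − required = 13.3772% − 14.47512% = -1.10%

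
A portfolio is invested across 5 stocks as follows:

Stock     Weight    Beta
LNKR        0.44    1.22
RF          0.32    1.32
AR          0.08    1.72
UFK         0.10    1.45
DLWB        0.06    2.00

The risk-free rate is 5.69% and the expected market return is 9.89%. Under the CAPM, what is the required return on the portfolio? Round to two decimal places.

β_P = Σ w_i β_i = 0.44×1.22 + 0.32×1.32 + 0.08×1.72 + 0.10×1.45 + 0.06×2.00 = 1.3618
MRP = 9.89% − 5.69% = 4.20%
E(R_P) = R_f + β_P × MRP = 5.69% + 1.3618 × 4.20% = 11.41%

11.41%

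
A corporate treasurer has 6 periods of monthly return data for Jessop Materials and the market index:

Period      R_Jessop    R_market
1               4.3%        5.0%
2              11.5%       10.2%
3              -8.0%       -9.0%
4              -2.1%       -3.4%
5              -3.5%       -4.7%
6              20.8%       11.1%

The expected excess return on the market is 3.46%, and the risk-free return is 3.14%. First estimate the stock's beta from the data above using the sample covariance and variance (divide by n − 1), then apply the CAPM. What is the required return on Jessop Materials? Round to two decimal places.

7.36%

Mean R_i = (4.3 + 11.5 − 8.0 − 2.1 − 3.5 + 20.8) / 6 = 3.8333%
Mean R_m = (5.0 + 10.2 − 9.0 − 3.4 − 4.7 + 11.1) / 6 = 1.5333%
Σ(R_i − R̄_i)(R_m − R̄_m) = 430.0033  ⇒  Cov = 430.0033 / 5 = 86.0007
Σ(R_m − R̄_m)² = 352.7933  ⇒  Var(R_m) = 352.7933 / 5 = 70.5587
β = Cov / Var(R_m) = 86.0007 / 70.5587 = 1.2189
E(R) = R_f + β × MRP = 3.14% + 1.2189 × 3.46% = 7.36%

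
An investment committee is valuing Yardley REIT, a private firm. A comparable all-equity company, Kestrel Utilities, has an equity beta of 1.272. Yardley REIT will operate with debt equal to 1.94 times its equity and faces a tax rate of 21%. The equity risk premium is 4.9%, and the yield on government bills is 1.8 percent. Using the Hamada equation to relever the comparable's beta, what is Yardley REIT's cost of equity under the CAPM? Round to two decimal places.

β_L = β_U × [1 + (1 − t)(D/E)] = 1.272 × [1 + (1 − 0.21) × 1.94]
    = 1.272 × [1 + 0.79 × 1.94] = 1.272 × 2.5326 = 3.2215
E(R) = R_f + β_L × MRP = 1.8% + 3.2215 × 4.9% = 17.59%

17.59%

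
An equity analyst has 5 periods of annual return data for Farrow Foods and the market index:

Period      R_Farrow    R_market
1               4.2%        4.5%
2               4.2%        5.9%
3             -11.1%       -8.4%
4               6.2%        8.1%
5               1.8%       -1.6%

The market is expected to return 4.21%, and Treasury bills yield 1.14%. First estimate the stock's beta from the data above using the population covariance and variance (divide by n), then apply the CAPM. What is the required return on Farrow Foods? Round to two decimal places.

4.14%

Mean R_i = (4.2 + 4.2 − 11.1 + 6.2 + 1.8) / 5 = 1.0600%
Mean R_m = (4.5 + 5.9 − 8.4 + 8.1 − 1.6) / 5 = 1.7000%
Σ(R_i − R̄_i)(R_m − R̄_m) = 175.2500  ⇒  Cov = 175.2500 / 5 = 35.0500
Σ(R_m − R̄_m)² = 179.3400  ⇒  Var(R_m) = 179.3400 / 5 = 35.8680
β = Cov / Var(R_m) = 35.0500 / 35.8680 = 0.9772
MRP = 4.21% − 1.14% = 3.07%
E(R) = R_f + β × MRP = 1.14% + 0.9772 × 3.07% = 4.14%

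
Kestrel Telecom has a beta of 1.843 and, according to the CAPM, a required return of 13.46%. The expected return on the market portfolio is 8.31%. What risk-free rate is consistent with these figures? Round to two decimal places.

2.20%

E(R) = R_f + β(E(R_m) − R_f) = R_f(1 − β) + β·E(R_m)
13.46% = R_f × (1 − 1.843) + 1.843 × 8.31%
13.46% = R_f × -0.843 + 15.31533%
R_f = (13.46% − 15.31533%) / -0.843 = 2.20%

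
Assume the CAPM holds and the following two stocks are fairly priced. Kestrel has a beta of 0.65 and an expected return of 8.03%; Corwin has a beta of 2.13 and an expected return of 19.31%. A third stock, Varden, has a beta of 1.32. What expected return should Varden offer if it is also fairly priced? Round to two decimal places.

13.14%

MRP (SML slope) = (19.31% − 8.03%) / (2.13 − 0.65) = 11.28% / 1.48 = 7.6216%
R_f (intercept) = 8.03% − 0.65 × 7.6216% = 3.0760%
E(R_Varden) = R_f + β × MRP = 3.0760% + 1.32 × 7.6216% = 13.14%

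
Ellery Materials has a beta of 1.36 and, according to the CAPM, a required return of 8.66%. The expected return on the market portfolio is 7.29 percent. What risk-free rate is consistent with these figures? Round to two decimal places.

E(R) = R_f + β(E(R_m) − R_f) = R_f(1 − β) + β·E(R_m)
8.66% = R_f × (1 − 1.36) + 1.36 × 7.29%
8.66% = R_f × -0.36 + 9.9144%
R_f = (8.66% − 9.9144%) / -0.36 = 3.48%

3.48%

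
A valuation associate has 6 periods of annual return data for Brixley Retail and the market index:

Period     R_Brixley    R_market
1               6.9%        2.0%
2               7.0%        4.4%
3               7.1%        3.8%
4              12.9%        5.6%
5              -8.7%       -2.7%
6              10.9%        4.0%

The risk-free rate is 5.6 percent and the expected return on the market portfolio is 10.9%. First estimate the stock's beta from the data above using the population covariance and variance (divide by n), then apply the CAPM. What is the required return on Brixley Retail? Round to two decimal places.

18.70%

Mean R_i = (6.9 + 7.0 + 7.1 + 12.9 − 8.7 + 10.9) / 6 = 6.0167%
Mean R_m = (2.0 + 4.4 + 3.8 + 5.6 − 2.7 + 4.0) / 6 = 2.8500%
Σ(R_i − R̄_i)(R_m − R̄_m) = 108.0250  ⇒  Cov = 108.0250 / 6 = 18.0042
Σ(R_m − R̄_m)² = 43.7150  ⇒  Var(R_m) = 43.7150 / 6 = 7.2858
β = Cov / Var(R_m) = 18.0042 / 7.2858 = 2.4711
MRP = 10.9% − 5.6% = 5.30%
E(R) = R_f + β × MRP = 5.6% + 2.4711 × 5.3% = 18.70%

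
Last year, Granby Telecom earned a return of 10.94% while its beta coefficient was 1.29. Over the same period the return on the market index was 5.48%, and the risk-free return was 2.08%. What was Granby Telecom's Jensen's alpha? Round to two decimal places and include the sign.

+4.47%

Market excess return = 5.48% − 2.08% = 3.40%
CAPM benchmark = R_f + β(R_m − R_f) = 2.08% + 1.29 × 3.40% = 6.4660%
α = actual − benchmark = 10.94% − 6.4660% = +4.47%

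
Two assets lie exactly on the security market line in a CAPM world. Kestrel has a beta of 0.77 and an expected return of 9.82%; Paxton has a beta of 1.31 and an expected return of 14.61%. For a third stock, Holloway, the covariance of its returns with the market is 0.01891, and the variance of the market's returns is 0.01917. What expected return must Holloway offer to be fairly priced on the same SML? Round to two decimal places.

MRP = (14.61% − 9.82%) / (1.31 − 0.77) = 8.8704%
R_f = 9.82% − 0.77 × 8.8704% = 2.9898%
β_Holloway = Cov / Var(R_m) = 0.01891 / 0.01917 = 0.9864
E(R_Holloway) = R_f + β × MRP = 2.9898% + 0.9864 × 8.8704% = 11.74%

11.74%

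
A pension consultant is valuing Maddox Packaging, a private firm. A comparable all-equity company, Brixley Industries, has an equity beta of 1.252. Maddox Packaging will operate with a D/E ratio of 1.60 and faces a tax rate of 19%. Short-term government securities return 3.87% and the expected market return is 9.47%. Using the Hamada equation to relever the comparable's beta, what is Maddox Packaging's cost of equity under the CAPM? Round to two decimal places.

β_L = β_U × [1 + (1 − t)(D/E)] = 1.252 × [1 + (1 − 0.19) × 1.60]
    = 1.252 × [1 + 0.81 × 1.60] = 1.252 × 2.2960 = 2.8746
MRP = 9.47% − 3.87% = 5.60%
E(R) = R_f + β_L × MRP = 3.87% + 2.8746 × 5.60% = 19.97%

19.97%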